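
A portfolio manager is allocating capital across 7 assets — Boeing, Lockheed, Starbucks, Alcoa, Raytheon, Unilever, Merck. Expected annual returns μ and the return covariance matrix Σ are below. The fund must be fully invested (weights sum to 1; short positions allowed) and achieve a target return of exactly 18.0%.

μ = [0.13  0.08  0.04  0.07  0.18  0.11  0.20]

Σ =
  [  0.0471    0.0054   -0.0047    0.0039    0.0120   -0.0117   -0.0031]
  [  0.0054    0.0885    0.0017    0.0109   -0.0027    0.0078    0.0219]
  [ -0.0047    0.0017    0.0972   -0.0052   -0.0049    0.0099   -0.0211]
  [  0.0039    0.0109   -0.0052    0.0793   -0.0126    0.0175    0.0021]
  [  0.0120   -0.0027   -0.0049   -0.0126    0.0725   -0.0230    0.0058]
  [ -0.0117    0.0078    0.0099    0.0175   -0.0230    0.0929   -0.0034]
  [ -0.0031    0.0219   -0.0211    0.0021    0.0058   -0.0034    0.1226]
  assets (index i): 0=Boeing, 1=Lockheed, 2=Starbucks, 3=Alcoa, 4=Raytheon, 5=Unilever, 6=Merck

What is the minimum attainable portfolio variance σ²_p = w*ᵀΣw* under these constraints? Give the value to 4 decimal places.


p=Σ⁻¹μ = [2.6980  0.1041  0.8908  0.7354  2.7295  2.0214  1.7486]
q=Σ⁻¹𝟙 = [20.7664  5.3733  13.2665  11.0954  17.0689  13.9944  9.3956]
a=μᵀp=1.509553  b=𝟙ᵀp=10.927745  c=𝟙ᵀq=90.960500  D=ac−b²=17.894121
λ₁=(c·0.180−b)/D = (90.960500·0.180−10.927745)/17.894121 = 0.304298
λ₂=(a−b·0.180)/D = (1.509553−10.927745·0.180)/17.894121 = -0.025564
w* = 0.304298·p + -0.025564·q:
  w_0 = 0.304298·2.6980 + -0.025564·20.7664 = 0.2901  (Boeing)
  w_1 = 0.304298·0.1041 + -0.025564·5.3733 = -0.1057  (Lockheed)
  w_2 = 0.304298·0.8908 + -0.025564·13.2665 = -0.0681  (Starbucks)
  w_3 = 0.304298·0.7354 + -0.025564·11.0954 = -0.0598  (Alcoa)
  w_4 = 0.304298·2.7295 + -0.025564·17.0689 = 0.3942  (Raytheon)
  w_5 = 0.304298·2.0214 + -0.025564·13.9944 = 0.2574  (Unilever)
  w_6 = 0.304298·1.7486 + -0.025564·9.3956 = 0.2919  (Merck)
Σw_i=1.0000  μᵀw=0.1800
σ²=wᵀΣw=λ₁·μ_p+λ₂ = 0.304298·0.180 + -0.025564 = 0.029210 ≈ 0.0292

0.0292


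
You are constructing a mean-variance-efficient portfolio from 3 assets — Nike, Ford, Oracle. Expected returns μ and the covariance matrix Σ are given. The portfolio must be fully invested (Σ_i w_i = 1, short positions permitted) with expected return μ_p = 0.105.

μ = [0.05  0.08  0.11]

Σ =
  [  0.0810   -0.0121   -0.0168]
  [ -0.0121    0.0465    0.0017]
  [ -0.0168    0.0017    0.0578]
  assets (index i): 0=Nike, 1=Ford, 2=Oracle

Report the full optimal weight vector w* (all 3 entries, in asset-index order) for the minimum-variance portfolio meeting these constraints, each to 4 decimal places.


u=Σ⁻¹μ = [1.3815  1.9978  2.2459]
v=Σ⁻¹𝟙 = [20.9400  26.1273  22.6190]
a=μᵀu=0.475953  b=𝟙ᵀu=5.625272  c=𝟙ᵀv=69.686290  D=ac−b²=1.523700
λ₁=(c·0.105−b)/D = (69.686290·0.105−5.625272)/1.523700 = 1.110316
λ₂=(a−b·0.105)/D = (0.475953−5.625272·0.105)/1.523700 = -0.075278
w* = 1.110316·u + -0.075278·v:
  w_0 = 1.110316·1.3815 + -0.075278·20.9400 = -0.0424  (Nike)
  w_1 = 1.110316·1.9978 + -0.075278·26.1273 = 0.2514  (Ford)
  w_2 = 1.110316·2.2459 + -0.075278·22.6190 = 0.7910  (Oracle)
Σw_i=1.0000  μᵀw=0.1050
σ²=wᵀΣw=λ₁·μ_p+λ₂ = 1.110316·0.105 + -0.075278 = 0.041305 ≈ 0.0413

-0.0424  0.2514  0.7910


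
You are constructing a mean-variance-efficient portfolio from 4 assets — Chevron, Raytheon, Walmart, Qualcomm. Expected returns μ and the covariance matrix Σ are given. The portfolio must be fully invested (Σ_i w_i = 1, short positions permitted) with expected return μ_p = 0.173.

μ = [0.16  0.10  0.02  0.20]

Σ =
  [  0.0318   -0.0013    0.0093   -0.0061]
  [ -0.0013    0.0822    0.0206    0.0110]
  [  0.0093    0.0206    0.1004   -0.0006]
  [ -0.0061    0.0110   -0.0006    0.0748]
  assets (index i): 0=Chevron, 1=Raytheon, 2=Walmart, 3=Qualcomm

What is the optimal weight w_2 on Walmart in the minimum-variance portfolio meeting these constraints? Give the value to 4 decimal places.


x=Σ⁻¹μ = [5.8038  1.0422  -0.5344  2.9896]
y=Σ⁻¹𝟙 = [33.1857  9.4584  5.0335  14.7247]
a=μᵀx=1.620049  b=𝟙ᵀx=9.301168  c=𝟙ᵀy=62.402334  D=ac−b²=14.583135
λ₁=(c·0.173−b)/D = (62.402334·0.173−9.301168)/14.583135 = 0.102477
λ₂=(a−b·0.173)/D = (1.620049−9.301168·0.173)/14.583135 = 0.000751
w* = 0.102477·x + 0.000751·y:
  w_0 = 0.102477·5.8038 + 0.000751·33.1857 = 0.6197  (Chevron)
  w_1 = 0.102477·1.0422 + 0.000751·9.4584 = 0.1139  (Raytheon)
  w_2 = 0.102477·-0.5344 + 0.000751·5.0335 = -0.0510  (Walmart)
  w_3 = 0.102477·2.9896 + 0.000751·14.7247 = 0.3174  (Qualcomm)
Σw_i=1.0000  μᵀw=0.1730
σ²=wᵀΣw=λ₁·μ_p+λ₂ = 0.102477·0.173 + 0.000751 = 0.018479 ≈ 0.0185

-0.0510


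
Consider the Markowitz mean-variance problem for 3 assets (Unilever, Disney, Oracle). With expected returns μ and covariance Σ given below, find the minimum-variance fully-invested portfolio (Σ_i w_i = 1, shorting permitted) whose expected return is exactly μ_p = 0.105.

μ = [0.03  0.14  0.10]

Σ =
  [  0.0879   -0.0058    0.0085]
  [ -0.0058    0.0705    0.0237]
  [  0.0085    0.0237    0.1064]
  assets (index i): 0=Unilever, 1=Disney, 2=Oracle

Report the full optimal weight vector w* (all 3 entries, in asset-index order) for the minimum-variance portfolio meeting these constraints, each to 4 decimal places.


u=Σ⁻¹μ = [0.4159  1.8541  0.4936]
v=Σ⁻¹𝟙 = [11.7223  13.3000  5.4995]
a=μᵀu=0.321413  b=𝟙ᵀu=2.763625  c=𝟙ᵀv=30.521884  D=ac−b²=2.172501
λ₁=(c·0.105−b)/D = (30.521884·0.105−2.763625)/2.172501 = 0.203071
λ₂=(a−b·0.105)/D = (0.321413−2.763625·0.105)/2.172501 = 0.014376
w* = 0.203071·u + 0.014376·v:
  w_0 = 0.203071·0.4159 + 0.014376·11.7223 = 0.2530  (Unilever)
  w_1 = 0.203071·1.8541 + 0.014376·13.3000 = 0.5677  (Disney)
  w_2 = 0.203071·0.4936 + 0.014376·5.4995 = 0.1793  (Oracle)
Σw_i=1.0000  μᵀw=0.1050
σ²=wᵀΣw=λ₁·μ_p+λ₂ = 0.203071·0.105 + 0.014376 = 0.035699 ≈ 0.0357

0.2530  0.5677  0.1793


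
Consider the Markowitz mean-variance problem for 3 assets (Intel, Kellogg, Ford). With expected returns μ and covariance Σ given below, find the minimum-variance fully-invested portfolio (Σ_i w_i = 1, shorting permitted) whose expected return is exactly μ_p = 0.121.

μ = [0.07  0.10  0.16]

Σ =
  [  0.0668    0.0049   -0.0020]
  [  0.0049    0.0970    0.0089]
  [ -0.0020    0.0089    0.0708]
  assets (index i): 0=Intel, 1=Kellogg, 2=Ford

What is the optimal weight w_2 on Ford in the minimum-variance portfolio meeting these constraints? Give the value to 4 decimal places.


0.4994

p=Σ⁻¹μ = [1.0566  0.7764  2.1921]
q=Σ⁻¹𝟙 = [14.7634  8.3253  13.4948]
a=μᵀp=0.502344  b=𝟙ᵀp=4.025137  c=𝟙ᵀq=36.583517  D=ac−b²=2.175788
λ₁=(c·0.121−b)/D = (36.583517·0.121−4.025137)/2.175788 = 0.184516
λ₂=(a−b·0.121)/D = (0.502344−4.025137·0.121)/2.175788 = 0.007033
w* = 0.184516·p + 0.007033·q:
  w_0 = 0.184516·1.0566 + 0.007033·14.7634 = 0.2988  (Intel)
  w_1 = 0.184516·0.7764 + 0.007033·8.3253 = 0.2018  (Kellogg)
  w_2 = 0.184516·2.1921 + 0.007033·13.4948 = 0.4994  (Ford)
Σw_i=1.0000  μᵀw=0.1210
σ²=wᵀΣw=λ₁·μ_p+λ₂ = 0.184516·0.121 + 0.007033 = 0.029360 ≈ 0.0294


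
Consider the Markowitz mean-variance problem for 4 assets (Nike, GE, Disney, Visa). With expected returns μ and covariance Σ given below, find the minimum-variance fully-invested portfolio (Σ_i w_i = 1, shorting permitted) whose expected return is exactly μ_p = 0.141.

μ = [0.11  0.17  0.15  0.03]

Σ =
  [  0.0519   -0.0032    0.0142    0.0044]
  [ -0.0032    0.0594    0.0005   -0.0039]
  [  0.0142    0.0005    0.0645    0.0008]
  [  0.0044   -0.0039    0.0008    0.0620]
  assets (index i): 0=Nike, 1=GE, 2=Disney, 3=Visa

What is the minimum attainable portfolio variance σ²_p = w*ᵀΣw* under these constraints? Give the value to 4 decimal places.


0.0199

g=Σ⁻¹μ = [1.7347  2.9736  1.9141  0.5231]
h=Σ⁻¹𝟙 = [15.8665  18.6437  11.6675  16.0252]
a=μᵀg=0.999154  b=𝟙ᵀg=7.145629  c=𝟙ᵀh=62.202937  D=ac−b²=11.090285
λ₁=(c·0.141−b)/D = (62.202937·0.141−7.145629)/11.090285 = 0.146523
λ₂=(a−b·0.141)/D = (0.999154−7.145629·0.141)/11.090285 = -0.000756
w* = 0.146523·g + -0.000756·h:
  w_0 = 0.146523·1.7347 + -0.000756·15.8665 = 0.2422  (Nike)
  w_1 = 0.146523·2.9736 + -0.000756·18.6437 = 0.4216  (GE)
  w_2 = 0.146523·1.9141 + -0.000756·11.6675 = 0.2716  (Disney)
  w_3 = 0.146523·0.5231 + -0.000756·16.0252 = 0.0645  (Visa)
Σw_i=1.0000  μᵀw=0.1410
σ²=wᵀΣw=λ₁·μ_p+λ₂ = 0.146523·0.141 + -0.000756 = 0.019904 ≈ 0.0199


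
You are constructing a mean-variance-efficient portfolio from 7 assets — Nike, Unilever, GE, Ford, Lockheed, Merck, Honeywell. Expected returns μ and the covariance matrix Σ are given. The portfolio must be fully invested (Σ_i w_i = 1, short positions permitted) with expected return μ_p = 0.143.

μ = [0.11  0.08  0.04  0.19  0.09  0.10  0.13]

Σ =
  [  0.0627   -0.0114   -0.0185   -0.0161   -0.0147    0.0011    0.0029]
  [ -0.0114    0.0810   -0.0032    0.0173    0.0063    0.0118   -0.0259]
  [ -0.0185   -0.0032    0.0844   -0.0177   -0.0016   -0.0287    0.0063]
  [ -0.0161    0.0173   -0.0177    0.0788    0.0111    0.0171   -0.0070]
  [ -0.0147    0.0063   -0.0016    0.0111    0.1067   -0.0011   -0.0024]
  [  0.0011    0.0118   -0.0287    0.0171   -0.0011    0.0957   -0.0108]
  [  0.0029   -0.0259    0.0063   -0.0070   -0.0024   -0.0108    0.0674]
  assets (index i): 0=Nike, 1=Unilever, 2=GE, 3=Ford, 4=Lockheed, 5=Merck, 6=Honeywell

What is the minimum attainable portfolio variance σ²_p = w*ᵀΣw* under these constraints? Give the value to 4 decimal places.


g=Σ⁻¹μ = [3.5814  1.5163  2.2118  3.1342  1.0282  1.2379  2.7111]
h=Σ⁻¹𝟙 = [33.7563  18.2391  27.6648  18.7551  12.0785  15.4540  22.6616]
a=μᵀg=1.767995  b=𝟙ᵀg=15.420848  c=𝟙ᵀh=148.609346  D=ac−b²=24.937970
λ₁=(c·0.143−b)/D = (148.609346·0.143−15.420848)/24.937970 = 0.233792
λ₂=(a−b·0.143)/D = (1.767995−15.420848·0.143)/24.937970 = -0.017531
w* = 0.233792·g + -0.017531·h:
  w_0 = 0.233792·3.5814 + -0.017531·33.7563 = 0.2455  (Nike)
  w_1 = 0.233792·1.5163 + -0.017531·18.2391 = 0.0347  (Unilever)
  w_2 = 0.233792·2.2118 + -0.017531·27.6648 = 0.0321  (GE)
  w_3 = 0.233792·3.1342 + -0.017531·18.7551 = 0.4040  (Ford)
  w_4 = 0.233792·1.0282 + -0.017531·12.0785 = 0.0286  (Lockheed)
  w_5 = 0.233792·1.2379 + -0.017531·15.4540 = 0.0185  (Merck)
  w_6 = 0.233792·2.7111 + -0.017531·22.6616 = 0.2365  (Honeywell)
Σw_i=1.0000  μᵀw=0.1430
σ²=wᵀΣw=λ₁·μ_p+λ₂ = 0.233792·0.143 + -0.017531 = 0.015901 ≈ 0.0159

0.0159


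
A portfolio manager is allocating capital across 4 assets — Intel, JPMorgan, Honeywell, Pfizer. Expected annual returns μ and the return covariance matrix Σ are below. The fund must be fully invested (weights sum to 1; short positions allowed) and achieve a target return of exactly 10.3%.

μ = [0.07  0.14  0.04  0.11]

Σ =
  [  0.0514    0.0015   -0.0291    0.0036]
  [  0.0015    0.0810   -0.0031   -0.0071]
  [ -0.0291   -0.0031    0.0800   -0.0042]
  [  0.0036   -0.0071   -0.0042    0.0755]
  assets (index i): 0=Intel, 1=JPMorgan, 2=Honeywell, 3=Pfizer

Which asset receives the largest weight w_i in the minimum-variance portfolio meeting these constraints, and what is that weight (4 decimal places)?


JPMorgan (0.3616)

u=Σ⁻¹μ = [1.9723  1.8862  1.3754  1.6168]
v=Σ⁻¹𝟙 = [32.5525  13.9894  25.6409  14.4348]
a=μᵀu=0.634993  b=𝟙ᵀu=6.850665  c=𝟙ᵀv=86.617705  D=ac−b²=8.070057
λ₁=(c·0.103−b)/D = (86.617705·0.103−6.850665)/8.070057 = 0.256623
λ₂=(a−b·0.103)/D = (0.634993−6.850665·0.103)/8.070057 = -0.008752
w* = 0.256623·u + -0.008752·v:
  w_0 = 0.256623·1.9723 + -0.008752·32.5525 = 0.2212  (Intel)
  w_1 = 0.256623·1.8862 + -0.008752·13.9894 = 0.3616  (JPMorgan)
  w_2 = 0.256623·1.3754 + -0.008752·25.6409 = 0.1286  (Honeywell)
  w_3 = 0.256623·1.6168 + -0.008752·14.4348 = 0.2886  (Pfizer)
Σw_i=1.0000  μᵀw=0.1030
σ²=wᵀΣw=λ₁·μ_p+λ₂ = 0.256623·0.103 + -0.008752 = 0.017681 ≈ 0.0177


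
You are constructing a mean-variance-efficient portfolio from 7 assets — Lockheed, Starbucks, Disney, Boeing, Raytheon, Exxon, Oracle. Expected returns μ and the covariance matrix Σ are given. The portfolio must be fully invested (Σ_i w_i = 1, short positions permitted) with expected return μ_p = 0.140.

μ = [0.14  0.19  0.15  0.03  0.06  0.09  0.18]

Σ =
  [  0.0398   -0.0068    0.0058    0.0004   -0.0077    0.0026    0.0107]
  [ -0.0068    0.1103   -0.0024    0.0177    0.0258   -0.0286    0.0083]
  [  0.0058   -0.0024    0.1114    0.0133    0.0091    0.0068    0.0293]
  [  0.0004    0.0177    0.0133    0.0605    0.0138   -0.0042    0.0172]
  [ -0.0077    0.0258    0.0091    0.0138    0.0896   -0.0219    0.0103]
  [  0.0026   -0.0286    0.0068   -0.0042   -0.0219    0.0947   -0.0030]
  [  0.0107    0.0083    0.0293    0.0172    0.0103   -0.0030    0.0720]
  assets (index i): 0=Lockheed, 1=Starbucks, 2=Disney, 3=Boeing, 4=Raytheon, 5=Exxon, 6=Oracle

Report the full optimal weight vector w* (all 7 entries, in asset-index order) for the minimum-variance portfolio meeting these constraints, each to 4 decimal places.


0.3458  0.1964  0.0664  -0.0099  0.0938  0.1820  0.1256

p=Σ⁻¹μ = [3.3705  2.2451  0.7454  -0.8259  0.5766  1.6304  1.6197]
q=Σ⁻¹𝟙 = [26.4902  10.2411  3.6636  9.8074  12.0736  16.0121  3.8778]
a=μᵀp=1.458342  b=𝟙ᵀp=9.361716  c=𝟙ᵀq=82.165854  D=ac−b²=32.184181
λ₁=(c·0.140−b)/D = (82.165854·0.140−9.361716)/32.184181 = 0.066539
λ₂=(a−b·0.140)/D = (1.458342−9.361716·0.140)/32.184181 = 0.004589
w* = 0.066539·p + 0.004589·q:
  w_0 = 0.066539·3.3705 + 0.004589·26.4902 = 0.3458  (Lockheed)
  w_1 = 0.066539·2.2451 + 0.004589·10.2411 = 0.1964  (Starbucks)
  w_2 = 0.066539·0.7454 + 0.004589·3.6636 = 0.0664  (Disney)
  w_3 = 0.066539·-0.8259 + 0.004589·9.8074 = -0.0099  (Boeing)
  w_4 = 0.066539·0.5766 + 0.004589·12.0736 = 0.0938  (Raytheon)
  w_5 = 0.066539·1.6304 + 0.004589·16.0121 = 0.1820  (Exxon)
  w_6 = 0.066539·1.6197 + 0.004589·3.8778 = 0.1256  (Oracle)
Σw_i=1.0000  μᵀw=0.1400
σ²=wᵀΣw=λ₁·μ_p+λ₂ = 0.066539·0.140 + 0.004589 = 0.013905 ≈ 0.0139


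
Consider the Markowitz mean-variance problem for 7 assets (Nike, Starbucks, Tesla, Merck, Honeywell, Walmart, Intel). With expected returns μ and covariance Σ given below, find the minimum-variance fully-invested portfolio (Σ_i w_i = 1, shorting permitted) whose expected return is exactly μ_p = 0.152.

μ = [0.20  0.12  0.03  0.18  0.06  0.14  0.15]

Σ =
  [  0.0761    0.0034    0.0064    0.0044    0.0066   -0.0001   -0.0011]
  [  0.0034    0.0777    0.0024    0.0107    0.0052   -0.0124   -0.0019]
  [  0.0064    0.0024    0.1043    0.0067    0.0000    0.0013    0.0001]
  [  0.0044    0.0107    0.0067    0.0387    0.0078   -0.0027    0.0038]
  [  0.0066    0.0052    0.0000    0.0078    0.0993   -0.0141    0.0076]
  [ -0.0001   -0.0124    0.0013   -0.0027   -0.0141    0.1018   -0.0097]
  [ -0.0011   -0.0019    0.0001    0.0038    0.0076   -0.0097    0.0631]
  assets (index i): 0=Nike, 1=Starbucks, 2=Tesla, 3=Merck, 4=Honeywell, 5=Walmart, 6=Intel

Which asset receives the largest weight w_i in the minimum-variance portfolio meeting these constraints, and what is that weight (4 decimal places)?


Merck (0.2682)

p=Σ⁻¹μ = [2.3848  1.2591  -0.1653  3.9176  0.1503  1.8955  2.4943]
q=Σ⁻¹𝟙 = [10.5158  11.8803  7.3288  17.8321  8.1225  14.3603  16.5326]
a=μᵀp=1.976771  b=𝟙ᵀp=11.936128  c=𝟙ᵀq=86.572369  D=ac−b²=28.662584
λ₁=(c·0.152−b)/D = (86.572369·0.152−11.936128)/28.662584 = 0.042664
λ₂=(a−b·0.152)/D = (1.976771−11.936128·0.152)/28.662584 = 0.005669
w* = 0.042664·p + 0.005669·q:
  w_0 = 0.042664·2.3848 + 0.005669·10.5158 = 0.1614  (Nike)
  w_1 = 0.042664·1.2591 + 0.005669·11.8803 = 0.1211  (Starbucks)
  w_2 = 0.042664·-0.1653 + 0.005669·7.3288 = 0.0345  (Tesla)
  w_3 = 0.042664·3.9176 + 0.005669·17.8321 = 0.2682  (Merck)
  w_4 = 0.042664·0.1503 + 0.005669·8.1225 = 0.0525  (Honeywell)
  w_5 = 0.042664·1.8955 + 0.005669·14.3603 = 0.1623  (Walmart)
  w_6 = 0.042664·2.4943 + 0.005669·16.5326 = 0.2001  (Intel)
Σw_i=1.0000  μᵀw=0.1520
σ²=wᵀΣw=λ₁·μ_p+λ₂ = 0.042664·0.152 + 0.005669 = 0.012154 ≈ 0.0122


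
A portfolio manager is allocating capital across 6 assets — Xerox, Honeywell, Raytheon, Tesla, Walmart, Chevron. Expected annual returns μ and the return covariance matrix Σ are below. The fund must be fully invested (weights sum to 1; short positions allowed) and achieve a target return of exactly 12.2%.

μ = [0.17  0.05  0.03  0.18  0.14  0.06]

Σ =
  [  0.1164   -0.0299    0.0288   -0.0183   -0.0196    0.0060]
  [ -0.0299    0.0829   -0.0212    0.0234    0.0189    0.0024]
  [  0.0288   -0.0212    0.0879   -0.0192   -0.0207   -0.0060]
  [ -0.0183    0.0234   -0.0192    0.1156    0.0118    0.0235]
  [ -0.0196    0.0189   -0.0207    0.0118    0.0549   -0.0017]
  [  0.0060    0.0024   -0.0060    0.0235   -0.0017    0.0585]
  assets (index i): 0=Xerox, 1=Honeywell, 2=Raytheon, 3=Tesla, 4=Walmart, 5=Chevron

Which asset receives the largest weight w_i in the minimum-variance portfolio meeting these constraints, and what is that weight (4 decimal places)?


u=Σ⁻¹μ = [2.1143  0.4145  0.8568  1.5572  3.1613  0.3460]
v=Σ⁻¹𝟙 = [11.4839  13.6011  18.7791  5.1376  24.1019  15.9208]
a=μᵀu=1.149479  b=𝟙ᵀu=8.449968  c=𝟙ᵀv=89.024364  D=ac−b²=30.929715
λ₁=(c·0.122−b)/D = (89.024364·0.122−8.449968)/30.929715 = 0.077951
λ₂=(a−b·0.122)/D = (1.149479−8.449968·0.122)/30.929715 = 0.003834
w* = 0.077951·u + 0.003834·v:
  w_0 = 0.077951·2.1143 + 0.003834·11.4839 = 0.2088  (Xerox)
  w_1 = 0.077951·0.4145 + 0.003834·13.6011 = 0.0845  (Honeywell)
  w_2 = 0.077951·0.8568 + 0.003834·18.7791 = 0.1388  (Raytheon)
  w_3 = 0.077951·1.5572 + 0.003834·5.1376 = 0.1411  (Tesla)
  w_4 = 0.077951·3.1613 + 0.003834·24.1019 = 0.3388  (Walmart)
  w_5 = 0.077951·0.3460 + 0.003834·15.9208 = 0.0880  (Chevron)
Σw_i=1.0000  μᵀw=0.1220
σ²=wᵀΣw=λ₁·μ_p+λ₂ = 0.077951·0.122 + 0.003834 = 0.013344 ≈ 0.0133

Walmart (0.3388)


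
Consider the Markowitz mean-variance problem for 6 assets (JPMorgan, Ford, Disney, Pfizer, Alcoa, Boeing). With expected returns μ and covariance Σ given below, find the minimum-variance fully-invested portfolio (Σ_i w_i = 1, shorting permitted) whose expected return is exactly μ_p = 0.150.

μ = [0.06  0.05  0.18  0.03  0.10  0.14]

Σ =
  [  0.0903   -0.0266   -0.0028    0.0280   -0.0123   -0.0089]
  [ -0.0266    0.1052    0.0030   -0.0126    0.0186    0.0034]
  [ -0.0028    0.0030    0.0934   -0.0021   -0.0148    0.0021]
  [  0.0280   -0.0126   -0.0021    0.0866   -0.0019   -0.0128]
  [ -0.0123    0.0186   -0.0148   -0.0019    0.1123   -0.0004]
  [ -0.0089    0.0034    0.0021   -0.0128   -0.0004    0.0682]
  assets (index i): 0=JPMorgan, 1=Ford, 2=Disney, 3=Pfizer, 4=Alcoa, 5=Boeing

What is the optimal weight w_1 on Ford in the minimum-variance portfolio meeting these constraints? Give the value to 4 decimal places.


x=Σ⁻¹μ = [1.1078  0.4622  2.1009  0.4590  1.2277  2.2030]
y=Σ⁻¹𝟙 = [14.4654  11.8026  12.2743  11.7521  10.4143  17.8509]
a=μᵀx=0.912695  b=𝟙ᵀx=7.560546  c=𝟙ᵀy=78.559645  D=ac−b²=14.539170
λ₁=(c·0.150−b)/D = (78.559645·0.150−7.560546)/14.539170 = 0.290484
λ₂=(a−b·0.150)/D = (0.912695−7.560546·0.150)/14.539170 = -0.015227
w* = 0.290484·x + -0.015227·y:
  w_0 = 0.290484·1.1078 + -0.015227·14.4654 = 0.1015  (JPMorgan)
  w_1 = 0.290484·0.4622 + -0.015227·11.8026 = -0.0455  (Ford)
  w_2 = 0.290484·2.1009 + -0.015227·12.2743 = 0.4234  (Disney)
  w_3 = 0.290484·0.4590 + -0.015227·11.7521 = -0.0456  (Pfizer)
  w_4 = 0.290484·1.2277 + -0.015227·10.4143 = 0.1981  (Alcoa)
  w_5 = 0.290484·2.2030 + -0.015227·17.8509 = 0.3681  (Boeing)
Σw_i=1.0000  μᵀw=0.1500
σ²=wᵀΣw=λ₁·μ_p+λ₂ = 0.290484·0.150 + -0.015227 = 0.028346 ≈ 0.0283

-0.0455


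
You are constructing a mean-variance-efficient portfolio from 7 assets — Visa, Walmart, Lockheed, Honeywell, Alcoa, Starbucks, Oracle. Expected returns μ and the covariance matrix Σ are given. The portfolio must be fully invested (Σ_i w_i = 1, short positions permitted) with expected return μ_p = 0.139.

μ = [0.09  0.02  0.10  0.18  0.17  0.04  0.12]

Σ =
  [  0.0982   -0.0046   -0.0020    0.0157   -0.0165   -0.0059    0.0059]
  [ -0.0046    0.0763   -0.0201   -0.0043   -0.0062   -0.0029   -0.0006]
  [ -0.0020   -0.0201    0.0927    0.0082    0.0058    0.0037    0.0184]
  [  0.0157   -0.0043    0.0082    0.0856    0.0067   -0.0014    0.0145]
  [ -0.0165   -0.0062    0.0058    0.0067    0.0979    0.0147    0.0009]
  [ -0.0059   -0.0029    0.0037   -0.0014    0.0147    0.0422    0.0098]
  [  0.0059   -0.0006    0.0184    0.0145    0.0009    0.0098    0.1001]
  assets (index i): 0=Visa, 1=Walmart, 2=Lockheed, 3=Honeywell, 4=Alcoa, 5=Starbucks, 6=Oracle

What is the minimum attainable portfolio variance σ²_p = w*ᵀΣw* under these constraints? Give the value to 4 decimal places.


0.0225

p=Σ⁻¹μ = [0.9807  0.8014  0.8681  1.6319  1.7300  0.3530  0.6997]
q=Σ⁻¹𝟙 = [12.6246  19.1663  12.3251  8.1876  8.9273  22.0068  3.6744]
a=μᵀp=0.877014  b=𝟙ᵀp=7.064673  c=𝟙ᵀq=86.912157  D=ac−b²=26.313556
λ₁=(c·0.139−b)/D = (86.912157·0.139−7.064673)/26.313556 = 0.190629
λ₂=(a−b·0.139)/D = (0.877014−7.064673·0.139)/26.313556 = -0.003989
w* = 0.190629·p + -0.003989·q:
  w_0 = 0.190629·0.9807 + -0.003989·12.6246 = 0.1366  (Visa)
  w_1 = 0.190629·0.8014 + -0.003989·19.1663 = 0.0763  (Walmart)
  w_2 = 0.190629·0.8681 + -0.003989·12.3251 = 0.1163  (Lockheed)
  w_3 = 0.190629·1.6319 + -0.003989·8.1876 = 0.2784  (Honeywell)
  w_4 = 0.190629·1.7300 + -0.003989·8.9273 = 0.2942  (Alcoa)
  w_5 = 0.190629·0.3530 + -0.003989·22.0068 = -0.0205  (Starbucks)
  w_6 = 0.190629·0.6997 + -0.003989·3.6744 = 0.1187  (Oracle)
Σw_i=1.0000  μᵀw=0.1390
σ²=wᵀΣw=λ₁·μ_p+λ₂ = 0.190629·0.139 + -0.003989 = 0.022508 ≈ 0.0225


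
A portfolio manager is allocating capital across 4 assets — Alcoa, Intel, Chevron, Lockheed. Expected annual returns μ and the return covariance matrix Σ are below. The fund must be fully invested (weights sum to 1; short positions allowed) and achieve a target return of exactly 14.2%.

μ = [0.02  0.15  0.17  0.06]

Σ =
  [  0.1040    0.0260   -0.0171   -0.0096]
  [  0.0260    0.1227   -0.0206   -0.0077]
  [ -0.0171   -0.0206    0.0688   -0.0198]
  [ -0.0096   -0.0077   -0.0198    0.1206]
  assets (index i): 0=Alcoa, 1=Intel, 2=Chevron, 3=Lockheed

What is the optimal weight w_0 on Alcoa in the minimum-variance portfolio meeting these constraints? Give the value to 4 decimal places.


0.0290

g=Σ⁻¹μ = [0.4262  1.7896  3.4621  1.2141]
h=Σ⁻¹𝟙 = [12.3437  10.5790  24.8060  14.0225]
a=μᵀg=0.938375  b=𝟙ᵀg=6.892084  c=𝟙ᵀh=61.751148  D=ac−b²=10.444939
λ₁=(c·0.142−b)/D = (61.751148·0.142−6.892084)/10.444939 = 0.179664
λ₂=(a−b·0.142)/D = (0.938375−6.892084·0.142)/10.444939 = -0.003858
w* = 0.179664·g + -0.003858·h:
  w_0 = 0.179664·0.4262 + -0.003858·12.3437 = 0.0290  (Alcoa)
  w_1 = 0.179664·1.7896 + -0.003858·10.5790 = 0.2807  (Intel)
  w_2 = 0.179664·3.4621 + -0.003858·24.8060 = 0.5263  (Chevron)
  w_3 = 0.179664·1.2141 + -0.003858·14.0225 = 0.1640  (Lockheed)
Σw_i=1.0000  μᵀw=0.1420
σ²=wᵀΣw=λ₁·μ_p+λ₂ = 0.179664·0.142 + -0.003858 = 0.021654 ≈ 0.0217


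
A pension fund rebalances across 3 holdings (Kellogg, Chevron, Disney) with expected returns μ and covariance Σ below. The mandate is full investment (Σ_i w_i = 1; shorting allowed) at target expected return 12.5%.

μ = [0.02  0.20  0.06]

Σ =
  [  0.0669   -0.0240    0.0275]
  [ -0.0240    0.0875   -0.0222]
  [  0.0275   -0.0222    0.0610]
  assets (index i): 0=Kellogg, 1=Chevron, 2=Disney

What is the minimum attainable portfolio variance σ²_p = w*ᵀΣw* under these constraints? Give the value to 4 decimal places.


u=Σ⁻¹μ = [0.6156  2.9016  1.7621]
v=Σ⁻¹𝟙 = [15.1712  19.8463  16.7767]
a=μᵀu=0.698362  b=𝟙ᵀu=5.279288  c=𝟙ᵀv=51.794205  D=ac−b²=8.300229
λ₁=(c·0.125−b)/D = (51.794205·0.125−5.279288)/8.300229 = 0.143970
λ₂=(a−b·0.125)/D = (0.698362−5.279288·0.125)/8.300229 = 0.004633
w* = 0.143970·u + 0.004633·v:
  w_0 = 0.143970·0.6156 + 0.004633·15.1712 = 0.1589  (Kellogg)
  w_1 = 0.143970·2.9016 + 0.004633·19.8463 = 0.5097  (Chevron)
  w_2 = 0.143970·1.7621 + 0.004633·16.7767 = 0.3314  (Disney)
Σw_i=1.0000  μᵀw=0.1250
σ²=wᵀΣw=λ₁·μ_p+λ₂ = 0.143970·0.125 + 0.004633 = 0.022629 ≈ 0.0226

0.0226


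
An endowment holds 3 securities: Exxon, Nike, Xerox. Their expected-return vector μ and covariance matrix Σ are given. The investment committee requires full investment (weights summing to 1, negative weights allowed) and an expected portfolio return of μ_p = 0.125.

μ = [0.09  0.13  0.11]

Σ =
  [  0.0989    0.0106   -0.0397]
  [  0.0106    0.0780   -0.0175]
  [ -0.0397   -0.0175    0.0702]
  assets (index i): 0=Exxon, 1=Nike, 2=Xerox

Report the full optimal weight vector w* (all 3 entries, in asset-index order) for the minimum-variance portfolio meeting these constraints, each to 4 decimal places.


p=Σ⁻¹μ = [1.9715  2.1190  3.2101]
q=Σ⁻¹𝟙 = [20.3239  16.7713  29.9196]
a=μᵀp=0.806012  b=𝟙ᵀp=7.300572  c=𝟙ᵀq=67.014763  D=ac−b²=0.716378
λ₁=(c·0.125−b)/D = (67.014763·0.125−7.300572)/0.716378 = 1.502383
λ₂=(a−b·0.125)/D = (0.806012−7.300572·0.125)/0.716378 = -0.148747
w* = 1.502383·p + -0.148747·q:
  w_0 = 1.502383·1.9715 + -0.148747·20.3239 = -0.0612  (Exxon)
  w_1 = 1.502383·2.1190 + -0.148747·16.7713 = 0.6888  (Nike)
  w_2 = 1.502383·3.2101 + -0.148747·29.9196 = 0.3724  (Xerox)
Σw_i=1.0000  μᵀw=0.1250
σ²=wᵀΣw=λ₁·μ_p+λ₂ = 1.502383·0.125 + -0.148747 = 0.039051 ≈ 0.0391

-0.0612  0.6888  0.3724


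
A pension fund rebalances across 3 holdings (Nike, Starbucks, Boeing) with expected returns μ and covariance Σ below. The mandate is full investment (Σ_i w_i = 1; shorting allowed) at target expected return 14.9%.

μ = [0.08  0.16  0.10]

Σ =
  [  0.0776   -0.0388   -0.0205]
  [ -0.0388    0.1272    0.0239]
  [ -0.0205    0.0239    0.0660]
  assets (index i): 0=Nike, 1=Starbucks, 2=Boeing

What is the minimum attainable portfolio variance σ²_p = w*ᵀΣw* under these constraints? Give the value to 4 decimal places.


p=Σ⁻¹μ = [2.2855  1.6492  1.6279]
q=Σ⁻¹𝟙 = [23.5101  11.6035  18.2520]
a=μᵀp=0.609496  b=𝟙ᵀp=5.562572  c=𝟙ᵀq=53.365624  D=ac−b²=1.583924
λ₁=(c·0.149−b)/D = (53.365624·0.149−5.562572)/1.583924 = 1.508220
λ₂=(a−b·0.149)/D = (0.609496−5.562572·0.149)/1.583924 = -0.138471
w* = 1.508220·p + -0.138471·q:
  w_0 = 1.508220·2.2855 + -0.138471·23.5101 = 0.1916  (Nike)
  w_1 = 1.508220·1.6492 + -0.138471·11.6035 = 0.8805  (Starbucks)
  w_2 = 1.508220·1.6279 + -0.138471·18.2520 = -0.0722  (Boeing)
Σw_i=1.0000  μᵀw=0.1490
σ²=wᵀΣw=λ₁·μ_p+λ₂ = 1.508220·0.149 + -0.138471 = 0.086254 ≈ 0.0863

0.0863


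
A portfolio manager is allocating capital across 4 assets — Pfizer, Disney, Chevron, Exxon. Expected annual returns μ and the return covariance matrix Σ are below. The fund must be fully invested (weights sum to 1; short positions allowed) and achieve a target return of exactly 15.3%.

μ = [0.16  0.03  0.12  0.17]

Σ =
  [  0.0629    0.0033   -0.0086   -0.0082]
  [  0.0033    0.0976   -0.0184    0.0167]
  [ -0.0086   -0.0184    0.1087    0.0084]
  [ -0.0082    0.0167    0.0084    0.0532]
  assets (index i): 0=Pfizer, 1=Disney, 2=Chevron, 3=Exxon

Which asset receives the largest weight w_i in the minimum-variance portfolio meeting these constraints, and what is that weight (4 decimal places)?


Exxon (0.4145)

u=Σ⁻¹μ = [3.1650  -0.2173  1.0404  3.5873]
v=Σ⁻¹𝟙 = [19.1836  8.6795  10.8484  17.3164]
a=μᵀu=1.234565  b=𝟙ᵀu=7.575355  c=𝟙ᵀv=56.027924  D=ac−b²=11.784125
λ₁=(c·0.153−b)/D = (56.027924·0.153−7.575355)/11.784125 = 0.084598
λ₂=(a−b·0.153)/D = (1.234565−7.575355·0.153)/11.784125 = 0.006410
w* = 0.084598·u + 0.006410·v:
  w_0 = 0.084598·3.1650 + 0.006410·19.1836 = 0.3907  (Pfizer)
  w_1 = 0.084598·-0.2173 + 0.006410·8.6795 = 0.0373  (Disney)
  w_2 = 0.084598·1.0404 + 0.006410·10.8484 = 0.1576  (Chevron)
  w_3 = 0.084598·3.5873 + 0.006410·17.3164 = 0.4145  (Exxon)
Σw_i=1.0000  μᵀw=0.1530
σ²=wᵀΣw=λ₁·μ_p+λ₂ = 0.084598·0.153 + 0.006410 = 0.019354 ≈ 0.0194


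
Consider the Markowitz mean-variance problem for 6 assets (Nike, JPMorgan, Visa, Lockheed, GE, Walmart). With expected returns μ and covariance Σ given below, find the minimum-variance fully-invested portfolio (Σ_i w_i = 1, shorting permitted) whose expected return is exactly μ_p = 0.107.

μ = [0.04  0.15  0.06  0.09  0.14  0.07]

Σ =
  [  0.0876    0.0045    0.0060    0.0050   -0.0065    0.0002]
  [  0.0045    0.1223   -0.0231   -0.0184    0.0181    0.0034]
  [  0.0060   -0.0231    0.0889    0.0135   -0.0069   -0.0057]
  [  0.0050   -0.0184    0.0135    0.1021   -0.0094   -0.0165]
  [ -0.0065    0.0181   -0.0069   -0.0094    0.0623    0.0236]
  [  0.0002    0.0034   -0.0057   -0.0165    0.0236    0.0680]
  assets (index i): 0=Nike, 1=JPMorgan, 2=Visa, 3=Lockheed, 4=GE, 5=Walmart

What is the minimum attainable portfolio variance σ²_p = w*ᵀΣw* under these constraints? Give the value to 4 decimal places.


0.0163

p=Σ⁻¹μ = [0.3962  1.2773  0.9853  1.2508  1.9616  0.6697]
q=Σ⁻¹𝟙 = [10.1527  9.9920  13.0745  12.7784  12.2320  14.1278]
a=μᵀp=0.700633  b=𝟙ᵀp=6.540854  c=𝟙ᵀq=72.357352  D=ac−b²=7.913173
λ₁=(c·0.107−b)/D = (72.357352·0.107−6.540854)/7.913173 = 0.151821
λ₂=(a−b·0.107)/D = (0.700633−6.540854·0.107)/7.913173 = 0.000096
w* = 0.151821·p + 0.000096·q:
  w_0 = 0.151821·0.3962 + 0.000096·10.1527 = 0.0611  (Nike)
  w_1 = 0.151821·1.2773 + 0.000096·9.9920 = 0.1949  (JPMorgan)
  w_2 = 0.151821·0.9853 + 0.000096·13.0745 = 0.1508  (Visa)
  w_3 = 0.151821·1.2508 + 0.000096·12.7784 = 0.1911  (Lockheed)
  w_4 = 0.151821·1.9616 + 0.000096·12.2320 = 0.2990  (GE)
  w_5 = 0.151821·0.6697 + 0.000096·14.1278 = 0.1030  (Walmart)
Σw_i=1.0000  μᵀw=0.1070
σ²=wᵀΣw=λ₁·μ_p+λ₂ = 0.151821·0.107 + 0.000096 = 0.016341 ≈ 0.0163


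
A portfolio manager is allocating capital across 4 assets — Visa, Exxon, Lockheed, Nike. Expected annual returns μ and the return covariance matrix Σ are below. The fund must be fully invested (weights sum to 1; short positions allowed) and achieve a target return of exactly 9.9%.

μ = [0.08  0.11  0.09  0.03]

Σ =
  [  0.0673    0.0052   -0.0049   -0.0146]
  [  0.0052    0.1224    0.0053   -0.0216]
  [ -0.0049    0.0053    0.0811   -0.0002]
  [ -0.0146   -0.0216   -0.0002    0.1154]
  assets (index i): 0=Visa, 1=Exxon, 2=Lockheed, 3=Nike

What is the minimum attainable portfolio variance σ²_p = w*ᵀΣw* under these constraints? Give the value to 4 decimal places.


p=Σ⁻¹μ = [1.3316  0.8987  1.1329  0.5986]
q=Σ⁻¹𝟙 = [17.8352  9.0875  12.8453  12.6452]
a=μᵀp=0.325310  b=𝟙ᵀp=3.961877  c=𝟙ᵀq=52.413203  D=ac−b²=1.354064
λ₁=(c·0.099−b)/D = (52.413203·0.099−3.961877)/1.354064 = 0.906183
λ₂=(a−b·0.099)/D = (0.325310−3.961877·0.099)/1.354064 = -0.049419
w* = 0.906183·p + -0.049419·q:
  w_0 = 0.906183·1.3316 + -0.049419·17.8352 = 0.3253  (Visa)
  w_1 = 0.906183·0.8987 + -0.049419·9.0875 = 0.3653  (Exxon)
  w_2 = 0.906183·1.1329 + -0.049419·12.8453 = 0.3919  (Lockheed)
  w_3 = 0.906183·0.5986 + -0.049419·12.6452 = -0.0825  (Nike)
Σw_i=1.0000  μᵀw=0.0990
σ²=wᵀΣw=λ₁·μ_p+λ₂ = 0.906183·0.099 + -0.049419 = 0.040294 ≈ 0.0403

0.0403


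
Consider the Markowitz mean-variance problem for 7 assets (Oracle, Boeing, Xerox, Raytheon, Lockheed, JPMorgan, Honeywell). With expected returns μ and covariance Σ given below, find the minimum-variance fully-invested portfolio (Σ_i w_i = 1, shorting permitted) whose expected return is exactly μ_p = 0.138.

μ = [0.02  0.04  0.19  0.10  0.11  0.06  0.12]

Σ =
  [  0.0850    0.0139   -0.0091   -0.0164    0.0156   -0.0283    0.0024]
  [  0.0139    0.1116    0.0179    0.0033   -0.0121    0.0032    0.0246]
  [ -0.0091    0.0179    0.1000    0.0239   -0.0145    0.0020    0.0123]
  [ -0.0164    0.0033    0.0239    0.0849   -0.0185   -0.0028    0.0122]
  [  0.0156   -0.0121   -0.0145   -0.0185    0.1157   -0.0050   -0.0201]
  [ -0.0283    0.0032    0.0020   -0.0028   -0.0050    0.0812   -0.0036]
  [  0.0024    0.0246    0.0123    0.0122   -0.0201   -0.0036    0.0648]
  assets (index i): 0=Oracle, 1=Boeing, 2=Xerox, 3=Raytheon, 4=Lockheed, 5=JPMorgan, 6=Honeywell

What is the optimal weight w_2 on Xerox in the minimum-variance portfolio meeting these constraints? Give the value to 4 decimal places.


0.3208

g=Σ⁻¹μ = [0.7010  -0.3424  1.7639  0.9268  1.5885  1.1719  2.0044]
h=Σ⁻¹𝟙 = [19.0275  2.5288  7.4376  14.6665  13.0816  20.6313  14.7982]
a=μᵀg=0.913731  b=𝟙ᵀg=7.814137  c=𝟙ᵀh=92.171554  D=ac−b²=23.159289
λ₁=(c·0.138−b)/D = (92.171554·0.138−7.814137)/23.159289 = 0.211817
λ₂=(a−b·0.138)/D = (0.913731−7.814137·0.138)/23.159289 = -0.007108
w* = 0.211817·g + -0.007108·h:
  w_0 = 0.211817·0.7010 + -0.007108·19.0275 = 0.0132  (Oracle)
  w_1 = 0.211817·-0.3424 + -0.007108·2.5288 = -0.0905  (Boeing)
  w_2 = 0.211817·1.7639 + -0.007108·7.4376 = 0.3208  (Xerox)
  w_3 = 0.211817·0.9268 + -0.007108·14.6665 = 0.0921  (Raytheon)
  w_4 = 0.211817·1.5885 + -0.007108·13.0816 = 0.2435  (Lockheed)
  w_5 = 0.211817·1.1719 + -0.007108·20.6313 = 0.1016  (JPMorgan)
  w_6 = 0.211817·2.0044 + -0.007108·14.7982 = 0.3194  (Honeywell)
Σw_i=1.0000  μᵀw=0.1380
σ²=wᵀΣw=λ₁·μ_p+λ₂ = 0.211817·0.138 + -0.007108 = 0.022123 ≈ 0.0221


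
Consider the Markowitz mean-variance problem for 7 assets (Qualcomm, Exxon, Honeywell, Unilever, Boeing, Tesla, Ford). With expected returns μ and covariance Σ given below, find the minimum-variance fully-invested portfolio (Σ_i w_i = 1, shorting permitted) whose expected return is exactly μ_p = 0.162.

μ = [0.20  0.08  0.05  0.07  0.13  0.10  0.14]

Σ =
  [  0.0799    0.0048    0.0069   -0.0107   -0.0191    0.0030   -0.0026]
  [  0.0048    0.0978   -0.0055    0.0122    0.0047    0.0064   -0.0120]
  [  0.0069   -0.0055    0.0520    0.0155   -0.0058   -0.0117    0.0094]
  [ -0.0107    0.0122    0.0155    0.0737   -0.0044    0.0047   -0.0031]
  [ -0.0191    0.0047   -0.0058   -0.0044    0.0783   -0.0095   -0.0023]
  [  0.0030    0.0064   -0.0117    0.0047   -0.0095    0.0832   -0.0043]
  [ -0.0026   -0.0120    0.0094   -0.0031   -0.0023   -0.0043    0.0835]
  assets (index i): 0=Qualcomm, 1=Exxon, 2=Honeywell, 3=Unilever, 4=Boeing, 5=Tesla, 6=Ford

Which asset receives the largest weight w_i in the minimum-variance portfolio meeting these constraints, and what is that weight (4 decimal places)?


g=Σ⁻¹μ = [3.2988  0.5229  0.4307  1.4099  2.7790  1.4448  2.0093]
h=Σ⁻¹𝟙 = [16.8026  8.5953  17.8166  11.6404  20.6250  15.6546  13.5352]
a=μᵀg=1.608878  b=𝟙ᵀg=11.895441  c=𝟙ᵀh=104.669738  D=ac−b²=26.899289
λ₁=(c·0.162−b)/D = (104.669738·0.162−11.895441)/26.899289 = 0.188148
λ₂=(a−b·0.162)/D = (1.608878−11.895441·0.162)/26.899289 = -0.011829
w* = 0.188148·g + -0.011829·h:
  w_0 = 0.188148·3.2988 + -0.011829·16.8026 = 0.4219  (Qualcomm)
  w_1 = 0.188148·0.5229 + -0.011829·8.5953 = -0.0033  (Exxon)
  w_2 = 0.188148·0.4307 + -0.011829·17.8166 = -0.1297  (Honeywell)
  w_3 = 0.188148·1.4099 + -0.011829·11.6404 = 0.1276  (Unilever)
  w_4 = 0.188148·2.7790 + -0.011829·20.6250 = 0.2789  (Boeing)
  w_5 = 0.188148·1.4448 + -0.011829·15.6546 = 0.0867  (Tesla)
  w_6 = 0.188148·2.0093 + -0.011829·13.5352 = 0.2179  (Ford)
Σw_i=1.0000  μᵀw=0.1620
σ²=wᵀΣw=λ₁·μ_p+λ₂ = 0.188148·0.162 + -0.011829 = 0.018651 ≈ 0.0187

Qualcomm (0.4219)


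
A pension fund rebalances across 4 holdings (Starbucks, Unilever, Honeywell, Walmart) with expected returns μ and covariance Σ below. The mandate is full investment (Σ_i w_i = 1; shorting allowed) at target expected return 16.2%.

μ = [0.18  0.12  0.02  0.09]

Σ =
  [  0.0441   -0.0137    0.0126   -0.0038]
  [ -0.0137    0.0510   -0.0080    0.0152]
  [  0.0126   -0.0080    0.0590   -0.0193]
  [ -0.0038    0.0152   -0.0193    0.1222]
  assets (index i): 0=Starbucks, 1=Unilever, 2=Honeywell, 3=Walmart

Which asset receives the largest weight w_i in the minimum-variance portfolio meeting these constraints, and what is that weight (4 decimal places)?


p=Σ⁻¹μ = [5.2893  3.6219  -0.1604  0.4251]
q=Σ⁻¹𝟙 = [26.7601  27.0515  17.6633  8.4403]
a=μᵀp=1.421752  b=𝟙ᵀp=9.175899  c=𝟙ᵀq=79.915222  D=ac−b²=29.422541
λ₁=(c·0.162−b)/D = (79.915222·0.162−9.175899)/29.422541 = 0.128146
λ₂=(a−b·0.162)/D = (1.421752−9.175899·0.162)/29.422541 = -0.002200
w* = 0.128146·p + -0.002200·q:
  w_0 = 0.128146·5.2893 + -0.002200·26.7601 = 0.6189  (Starbucks)
  w_1 = 0.128146·3.6219 + -0.002200·27.0515 = 0.4046  (Unilever)
  w_2 = 0.128146·-0.1604 + -0.002200·17.6633 = -0.0594  (Honeywell)
  w_3 = 0.128146·0.4251 + -0.002200·8.4403 = 0.0359  (Walmart)
Σw_i=1.0000  μᵀw=0.1620
σ²=wᵀΣw=λ₁·μ_p+λ₂ = 0.128146·0.162 + -0.002200 = 0.018559 ≈ 0.0186

Starbucks (0.6189)


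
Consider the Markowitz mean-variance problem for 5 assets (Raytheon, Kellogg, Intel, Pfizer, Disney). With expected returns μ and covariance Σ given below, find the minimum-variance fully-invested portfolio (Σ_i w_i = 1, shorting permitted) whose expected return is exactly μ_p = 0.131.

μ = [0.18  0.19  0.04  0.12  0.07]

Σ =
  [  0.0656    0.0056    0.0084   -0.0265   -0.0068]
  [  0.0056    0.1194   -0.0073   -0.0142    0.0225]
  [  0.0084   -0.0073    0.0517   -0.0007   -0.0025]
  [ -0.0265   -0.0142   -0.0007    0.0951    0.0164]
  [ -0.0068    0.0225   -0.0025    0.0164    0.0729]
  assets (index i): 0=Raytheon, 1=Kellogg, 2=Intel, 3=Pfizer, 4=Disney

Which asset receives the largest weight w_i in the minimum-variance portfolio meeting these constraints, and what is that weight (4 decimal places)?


u=Σ⁻¹μ = [3.5591  1.7052  0.4806  2.4728  0.2261]
v=Σ⁻¹𝟙 = [19.5603  8.5377  18.0655  15.6480  10.0061]
a=μᵀu=1.296419  b=𝟙ᵀu=8.443829  c=𝟙ᵀv=71.817686  D=ac−b²=21.807559
λ₁=(c·0.131−b)/D = (71.817686·0.131−8.443829)/21.807559 = 0.044218
λ₂=(a−b·0.131)/D = (1.296419−8.443829·0.131)/21.807559 = 0.008725
w* = 0.044218·u + 0.008725·v:
  w_0 = 0.044218·3.5591 + 0.008725·19.5603 = 0.3280  (Raytheon)
  w_1 = 0.044218·1.7052 + 0.008725·8.5377 = 0.1499  (Kellogg)
  w_2 = 0.044218·0.4806 + 0.008725·18.0655 = 0.1789  (Intel)
  w_3 = 0.044218·2.4728 + 0.008725·15.6480 = 0.2459  (Pfizer)
  w_4 = 0.044218·0.2261 + 0.008725·10.0061 = 0.0973  (Disney)
Σw_i=1.0000  μᵀw=0.1310
σ²=wᵀΣw=λ₁·μ_p+λ₂ = 0.044218·0.131 + 0.008725 = 0.014518 ≈ 0.0145

Raytheon (0.3280)


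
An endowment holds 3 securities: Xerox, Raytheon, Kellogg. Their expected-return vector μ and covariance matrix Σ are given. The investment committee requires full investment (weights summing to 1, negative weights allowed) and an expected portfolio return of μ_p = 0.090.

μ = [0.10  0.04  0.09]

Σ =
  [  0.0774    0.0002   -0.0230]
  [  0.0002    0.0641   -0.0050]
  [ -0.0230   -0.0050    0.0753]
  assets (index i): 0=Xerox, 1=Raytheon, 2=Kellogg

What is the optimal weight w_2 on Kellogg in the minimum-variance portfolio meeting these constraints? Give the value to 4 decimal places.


0.4423

u=Σ⁻¹μ = [1.8259  0.7590  1.8033]
v=Σ⁻¹𝟙 = [18.8727  17.1159  20.1813]
a=μᵀu=0.375250  b=𝟙ᵀu=4.388224  c=𝟙ᵀv=56.169937  D=ac−b²=1.821231
λ₁=(c·0.090−b)/D = (56.169937·0.090−4.388224)/1.821231 = 0.366274
λ₂=(a−b·0.090)/D = (0.375250−4.388224·0.090)/1.821231 = -0.010812
w* = 0.366274·u + -0.010812·v:
  w_0 = 0.366274·1.8259 + -0.010812·18.8727 = 0.4647  (Xerox)
  w_1 = 0.366274·0.7590 + -0.010812·17.1159 = 0.0929  (Raytheon)
  w_2 = 0.366274·1.8033 + -0.010812·20.1813 = 0.4423  (Kellogg)
Σw_i=1.0000  μᵀw=0.0900
σ²=wᵀΣw=λ₁·μ_p+λ₂ = 0.366274·0.090 + -0.010812 = 0.022153 ≈ 0.0222
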